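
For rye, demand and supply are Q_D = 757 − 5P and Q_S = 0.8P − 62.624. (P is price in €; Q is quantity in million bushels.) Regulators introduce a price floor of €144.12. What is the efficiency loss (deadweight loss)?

€142.66 million

In inverse form: demand P = 151.4 − 0.2Q, supply P = 78.28 + 1.25Q.
Competitive equilibrium: 151.4 − 0.2Q = 78.28 + 1.25Q → Q* = 50.4276, P* = 141.3145.
At the floor P = 144.12, quantity demanded = (151.4 − 144.12)/0.2 = 36.4.
Sellers' marginal cost at Q' = 36.4: 78.28 + 1.25·36.4 = 123.78.
ΔQ = 50.4276 − 36.4 = 14.0276; wedge = 144.12 − 123.78 = 20.34.
The triangle = ½ × 14.0276 × 20.34 = €142.66 million.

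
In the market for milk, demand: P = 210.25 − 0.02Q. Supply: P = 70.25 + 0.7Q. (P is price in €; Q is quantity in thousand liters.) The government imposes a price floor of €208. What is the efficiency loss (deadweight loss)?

€2417.36 thousand

Competitive equilibrium: 210.25 − 0.02Q = 70.25 + 0.7Q → Q* = 194.4444, P* = 206.3611.
At the floor P = 208, quantity demanded = (210.25 − 208)/0.02 = 112.5.
Sellers' marginal cost at Q' = 112.5: 70.25 + 0.7·112.5 = 149.
ΔQ = 194.4444 − 112.5 = 81.9444; wedge = 208 − 149 = 59.
The triangle = ½ × 81.9444 × 59 = €2417.36 thousand.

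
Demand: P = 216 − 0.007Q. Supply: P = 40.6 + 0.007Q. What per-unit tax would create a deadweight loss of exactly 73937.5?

Competitive equilibrium: 216 − 0.007Q = 40.6 + 0.007Q → Q* = 12528.5714, P* = 128.3.
A tax t gives ΔQ = t/0.014 and wedge t, so DWL = t²/0.028.
t²/0.028 = 73937.5 → t² = 2070.25 → t = 45.5.

45.5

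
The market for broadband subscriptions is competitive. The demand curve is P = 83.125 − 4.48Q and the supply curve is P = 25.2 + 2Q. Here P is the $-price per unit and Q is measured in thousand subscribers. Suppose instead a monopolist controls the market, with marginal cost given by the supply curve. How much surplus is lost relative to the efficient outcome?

$43.26 thousand

Competitive equilibrium: 83.125 − 4.48Q = 25.2 + 2Q → Q* = 8.939, P* = 43.0781.
Marginal revenue: MR = 83.125 − 8.96Q. Set MR = MC: 83.125 − 8.96Q = 25.2 + 2Q → Q_m = 5.2851.
Price P_m = 83.125 − 4.48·5.2851 = 59.4478; MC(Q_m) = 25.2 + 2·5.2851 = 35.7702.
Competitive Q* = 8.939, so ΔQ = 3.6539; wedge = 59.4478 − 35.7702 = 23.6776.
Welfare loss = ½ × 3.6539 × 23.6776 = $43.26 thousand.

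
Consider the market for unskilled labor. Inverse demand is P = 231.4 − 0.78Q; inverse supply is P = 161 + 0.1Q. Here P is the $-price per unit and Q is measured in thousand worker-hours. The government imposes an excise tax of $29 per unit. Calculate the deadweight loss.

$477.84 thousand

Competitive equilibrium: 231.4 − 0.78Q = 161 + 0.1Q → Q* = 80, P* = 169.
With the tax, the buyer price exceeds the seller price by 29: (231.4 − 0.78Q) − (161 + 0.1Q) = 29 → Q' = 47.0455.
ΔQ = 80 − 47.0455 = 32.9545; the wedge equals the tax, 29.
The triangle = ½ × 32.9545 × 29 = $477.84 thousand.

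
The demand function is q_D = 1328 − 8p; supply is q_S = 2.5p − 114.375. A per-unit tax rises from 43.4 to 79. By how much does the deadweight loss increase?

4149.94

In inverse form: demand p = 166 − 0.125q, supply p = 45.75 + 0.4q.
Competitive equilibrium: 166 − 0.125q = 45.75 + 0.4q → q* = 229.0476, p* = 137.369.
For a per-unit tax t: Δq = t/0.525, so DWL = ½·t·(t/0.525) = t²/1.05.
At t = 43.4: DWL = 1793.867. At t = 79: DWL = 5943.81.
Increase = 5943.81 − 1793.867 = 4149.94.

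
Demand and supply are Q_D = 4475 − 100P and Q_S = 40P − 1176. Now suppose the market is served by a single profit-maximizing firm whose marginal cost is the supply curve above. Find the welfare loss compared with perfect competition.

In inverse form: demand P = 44.75 − 0.01Q, supply P = 29.4 + 0.025Q.
Competitive equilibrium: 44.75 − 0.01Q = 29.4 + 0.025Q → Q* = 438.5714, P* = 40.3643.
Marginal revenue: MR = 44.75 − 0.02Q. Set MR = MC: 44.75 − 0.02Q = 29.4 + 0.025Q → Q_m = 341.1111.
Price P_m = 44.75 − 0.01·341.1111 = 41.3389; MC(Q_m) = 29.4 + 0.025·341.1111 = 37.9278.
Competitive Q* = 438.5714, so ΔQ = 97.4603; wedge = 41.3389 − 37.9278 = 3.4111.
Welfare loss = ½ × 97.4603 × 3.4111 = 166.22.

166.22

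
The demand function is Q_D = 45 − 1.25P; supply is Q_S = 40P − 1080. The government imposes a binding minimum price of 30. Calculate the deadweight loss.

4.79

In inverse form: demand P = 36 − 0.8Q, supply P = 27 + 0.025Q.
Competitive equilibrium: 36 − 0.8Q = 27 + 0.025Q → Q* = 10.9091, P* = 27.2727.
At the floor P = 30, quantity demanded = (36 − 30)/0.8 = 7.5.
Sellers' marginal cost at Q' = 7.5: 27 + 0.025·7.5 = 27.1875.
ΔQ = 10.9091 − 7.5 = 3.4091; wedge = 30 − 27.1875 = 2.8125.
Deadweight loss = ½ × 3.4091 × 2.8125 = 4.79.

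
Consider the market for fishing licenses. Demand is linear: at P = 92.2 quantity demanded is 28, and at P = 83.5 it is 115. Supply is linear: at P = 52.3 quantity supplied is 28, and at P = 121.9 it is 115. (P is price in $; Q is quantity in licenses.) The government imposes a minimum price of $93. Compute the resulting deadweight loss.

Demand slope = (83.5 − 92.2)/(115 − 28) = −0.1, so P = 95 − 0.1Q.
Supply slope = (121.9 − 52.3)/(115 − 28) = 0.8, so P = 29.9 + 0.8Q.
Competitive equilibrium: 95 − 0.1Q = 29.9 + 0.8Q → Q* = 72.3333, P* = 87.7667.
At the floor P = 93, quantity demanded = (95 − 93)/0.1 = 20.
Sellers' marginal cost at Q' = 20: 29.9 + 0.8·20 = 45.9.
ΔQ = 72.3333 − 20 = 52.3333; wedge = 93 − 45.9 = 47.1.
DWL = ½ × 52.3333 × 47.1 = $1232.45.

$1232.45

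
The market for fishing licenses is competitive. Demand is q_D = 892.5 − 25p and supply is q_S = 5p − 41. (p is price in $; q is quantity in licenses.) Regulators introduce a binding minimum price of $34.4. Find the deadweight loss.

In inverse form: demand p = 35.7 − 0.04q, supply p = 8.2 + 0.2q.
Competitive equilibrium: 35.7 − 0.04q = 8.2 + 0.2q → q* = 114.5833, p* = 31.1167.
At the floor p = 34.4, quantity demanded = (35.7 − 34.4)/0.04 = 32.5.
Sellers' marginal cost at q' = 32.5: 8.2 + 0.2·32.5 = 14.7.
Δq = 114.5833 − 32.5 = 82.0833; wedge = 34.4 − 14.7 = 19.7.
Welfare loss = ½ × 82.0833 × 19.7 = $808.52.

$808.52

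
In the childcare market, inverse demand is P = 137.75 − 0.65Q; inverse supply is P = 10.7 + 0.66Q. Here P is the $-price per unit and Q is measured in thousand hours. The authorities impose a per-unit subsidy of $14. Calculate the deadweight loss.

$74.81 thousand

Competitive equilibrium: 137.75 − 0.65Q = 10.7 + 0.66Q → Q* = 96.9847, P* = 74.7099.
The subsidy lowers effective supply by 14: P = 0.66Q − 3.3.
New quantity: 137.75 − 0.65Q = 0.66Q − 3.3 → Q' = 107.6718.
Overproduction ΔQ = 107.6718 − 96.9847 = 10.6871; wedge = subsidy = 14.
Deadweight loss = ½ × 10.6871 × 14 = $74.81 thousand.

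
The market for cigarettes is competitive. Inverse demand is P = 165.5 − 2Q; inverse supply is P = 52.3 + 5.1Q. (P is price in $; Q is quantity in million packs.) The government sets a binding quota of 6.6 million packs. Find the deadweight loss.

$309.93 million

Competitive equilibrium: 165.5 − 2Q = 52.3 + 5.1Q → Q* = 15.9437, P* = 133.6127.
At Q = 6.6: demand price = 165.5 − 2·6.6 = 152.3; supply price = 52.3 + 5.1·6.6 = 85.96.
ΔQ = 15.9437 − 6.6 = 9.3437; wedge = 152.3 − 85.96 = 66.34.
The triangle = ½ × 9.3437 × 66.34 = $309.93 million.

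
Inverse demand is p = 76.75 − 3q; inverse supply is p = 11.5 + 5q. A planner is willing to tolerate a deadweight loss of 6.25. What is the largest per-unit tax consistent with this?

10

Competitive equilibrium: 76.75 − 3q = 11.5 + 5q → q* = 8.1563, p* = 52.2813.
A tax t gives Δq = t/8 and wedge t, so DWL = t²/16.
t²/16 = 6.25 → t² = 100 → t = 10.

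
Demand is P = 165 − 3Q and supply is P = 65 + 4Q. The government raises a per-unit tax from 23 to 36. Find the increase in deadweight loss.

54.79

Competitive equilibrium: 165 − 3Q = 65 + 4Q → Q* = 14.2857, P* = 122.1429.
For a per-unit tax t: ΔQ = t/7, so DWL = ½·t·(t/7) = t²/14.
At t = 23: DWL = 37.786. At t = 36: DWL = 92.571.
Increase = 92.571 − 37.786 = 54.79.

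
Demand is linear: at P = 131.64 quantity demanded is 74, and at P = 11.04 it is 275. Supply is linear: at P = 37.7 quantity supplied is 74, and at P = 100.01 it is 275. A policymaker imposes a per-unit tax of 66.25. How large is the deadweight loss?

Demand slope = (11.04 − 131.64)/(275 − 74) = −0.6, so P = 176.04 − 0.6Q.
Supply slope = (100.01 − 37.7)/(275 − 74) = 0.31, so P = 14.76 + 0.31Q.
Competitive equilibrium: 176.04 − 0.6Q = 14.76 + 0.31Q → Q* = 177.2308, P* = 69.7015.
With the tax, the buyer price exceeds the seller price by 66.25: (176.04 − 0.6Q) − (14.76 + 0.31Q) = 66.25 → Q' = 104.4286.
ΔQ = 177.2308 − 104.4286 = 72.8022; the wedge equals the tax, 66.25.
Welfare loss = ½ × 72.8022 × 66.25 = 2411.57.

2411.57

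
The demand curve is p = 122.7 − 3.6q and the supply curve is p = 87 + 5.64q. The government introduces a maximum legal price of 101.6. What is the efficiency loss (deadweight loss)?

Competitive equilibrium: 122.7 − 3.6q = 87 + 5.64q → q* = 3.8636, p* = 108.7909.
At the ceiling p = 101.6, quantity supplied = (101.6 − 87)/5.64 = 2.5887.
Willingness to pay at q' = 2.5887: 122.7 − 3.6·2.5887 = 113.3807.
Δq = 3.8636 − 2.5887 = 1.2749; wedge = 113.3807 − 101.6 = 11.7807.
Welfare loss = ½ × 1.2749 × 11.7807 = 7.51.

7.51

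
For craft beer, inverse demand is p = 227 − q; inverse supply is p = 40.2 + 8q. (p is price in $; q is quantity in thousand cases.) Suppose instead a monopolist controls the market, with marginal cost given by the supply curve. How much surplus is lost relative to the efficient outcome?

$19.39 thousand

Competitive equilibrium: 227 − q = 40.2 + 8q → q* = 20.7556, p* = 206.2444.
Marginal revenue: MR = 227 − 2q. Set MR = MC: 227 − 2q = 40.2 + 8q → q_m = 18.68.
Price p_m = 227 − 1·18.68 = 208.32; MC(q_m) = 40.2 + 8·18.68 = 189.64.
Competitive q* = 20.7556, so Δq = 2.0756; wedge = 208.32 − 189.64 = 18.68.
Deadweight loss = ½ × 2.0756 × 18.68 = $19.39 thousand.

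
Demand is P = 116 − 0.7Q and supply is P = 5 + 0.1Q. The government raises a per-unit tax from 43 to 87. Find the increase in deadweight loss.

3575

Competitive equilibrium: 116 − 0.7Q = 5 + 0.1Q → Q* = 138.75, P* = 18.875.
For a per-unit tax t: ΔQ = t/0.8, so DWL = ½·t·(t/0.8) = t²/1.6.
At t = 43: DWL = 1155.625. At t = 87: DWL = 4730.625.
Increase = 4730.625 − 1155.625 = 3575.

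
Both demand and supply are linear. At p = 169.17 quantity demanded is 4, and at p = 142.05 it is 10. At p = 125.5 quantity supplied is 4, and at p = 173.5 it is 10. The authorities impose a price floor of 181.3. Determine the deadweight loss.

238.44

Demand slope = (142.05 − 169.17)/(10 − 4) = −4.52, so p = 187.25 − 4.52q.
Supply slope = (173.5 − 125.5)/(10 − 4) = 8, so p = 93.5 + 8q.
Competitive equilibrium: 187.25 − 4.52q = 93.5 + 8q → q* = 7.488, p* = 153.4042.
At the floor p = 181.3, quantity demanded = (187.25 − 181.3)/4.52 = 1.3164.
Sellers' marginal cost at q' = 1.3164: 93.5 + 8·1.3164 = 104.0312.
Δq = 7.488 − 1.3164 = 6.1716; wedge = 181.3 − 104.0312 = 77.2688.
Welfare loss = ½ × 6.1716 × 77.2688 = 238.44.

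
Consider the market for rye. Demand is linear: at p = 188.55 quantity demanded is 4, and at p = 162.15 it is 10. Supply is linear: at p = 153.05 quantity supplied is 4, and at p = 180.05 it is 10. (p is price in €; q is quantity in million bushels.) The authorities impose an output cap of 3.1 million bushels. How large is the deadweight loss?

Demand slope = (162.15 − 188.55)/(10 − 4) = −4.4, so p = 206.15 − 4.4q.
Supply slope = (180.05 − 153.05)/(10 − 4) = 4.5, so p = 135.05 + 4.5q.
Competitive equilibrium: 206.15 − 4.4q = 135.05 + 4.5q → q* = 7.9888, p* = 170.9994.
At q = 3.1: demand price = 206.15 − 4.4·3.1 = 192.51; supply price = 135.05 + 4.5·3.1 = 149.
Δq = 7.9888 − 3.1 = 4.8888; wedge = 192.51 − 149 = 43.51.
The triangle = ½ × 4.8888 × 43.51 = €106.36 million.

€106.36 million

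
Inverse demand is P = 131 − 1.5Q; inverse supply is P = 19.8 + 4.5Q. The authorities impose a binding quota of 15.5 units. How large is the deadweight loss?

27.60

Competitive equilibrium: 131 − 1.5Q = 19.8 + 4.5Q → Q* = 18.5333, P* = 103.2.
At Q = 15.5: demand price = 131 − 1.5·15.5 = 107.75; supply price = 19.8 + 4.5·15.5 = 89.55.
ΔQ = 18.5333 − 15.5 = 3.0333; wedge = 107.75 − 89.55 = 18.2.
The triangle = ½ × 3.0333 × 18.2 = 27.60.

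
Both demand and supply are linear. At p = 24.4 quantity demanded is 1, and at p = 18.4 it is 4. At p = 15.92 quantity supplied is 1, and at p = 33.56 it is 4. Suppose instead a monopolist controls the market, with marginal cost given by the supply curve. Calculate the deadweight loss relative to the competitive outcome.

0.70

Demand slope = (18.4 − 24.4)/(4 − 1) = −2, so p = 26.4 − 2q.
Supply slope = (33.56 − 15.92)/(4 − 1) = 5.88, so p = 10.04 + 5.88q.
Competitive equilibrium: 26.4 − 2q = 10.04 + 5.88q → q* = 2.0761, p* = 22.2477.
Marginal revenue: MR = 26.4 − 4q. Set MR = MC: 26.4 − 4q = 10.04 + 5.88q → q_m = 1.6559.
Price p_m = 26.4 − 2·1.6559 = 23.0882; MC(q_m) = 10.04 + 5.88·1.6559 = 19.7767.
Competitive q* = 2.0761, so Δq = 0.4202; wedge = 23.0882 − 19.7767 = 3.3115.
Deadweight loss = ½ × 0.4202 × 3.3115 = 0.70.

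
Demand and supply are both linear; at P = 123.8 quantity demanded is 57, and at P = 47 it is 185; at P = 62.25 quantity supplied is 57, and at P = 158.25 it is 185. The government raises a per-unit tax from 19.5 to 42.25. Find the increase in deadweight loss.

Demand slope = (47 − 123.8)/(185 − 57) = −0.6, so P = 158 − 0.6Q.
Supply slope = (158.25 − 62.25)/(185 − 57) = 0.75, so P = 19.5 + 0.75Q.
Competitive equilibrium: 158 − 0.6Q = 19.5 + 0.75Q → Q* = 102.5926, P* = 96.4444.
For a per-unit tax t: ΔQ = t/1.35, so DWL = ½·t·(t/1.35) = t²/2.7.
At t = 19.5: DWL = 140.833. At t = 42.25: DWL = 661.134.
Increase = 661.134 − 140.833 = 520.30.

520.30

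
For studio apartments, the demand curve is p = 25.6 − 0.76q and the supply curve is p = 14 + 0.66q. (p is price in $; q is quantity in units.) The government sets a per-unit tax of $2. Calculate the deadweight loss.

Competitive equilibrium: 25.6 − 0.76q = 14 + 0.66q → q* = 8.169, p* = 19.3915.
With the tax, the buyer price exceeds the seller price by 2: (25.6 − 0.76q) − (14 + 0.66q) = 2 → q' = 6.7606.
Δq = 8.169 − 6.7606 = 1.4084; the wedge equals the tax, 2.
Deadweight loss = ½ × 1.4084 × 2 = $1.41.

$1.41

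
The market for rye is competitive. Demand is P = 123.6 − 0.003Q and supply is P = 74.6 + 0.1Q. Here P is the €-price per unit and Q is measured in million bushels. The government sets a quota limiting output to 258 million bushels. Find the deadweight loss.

€2441.39 million

Competitive equilibrium: 123.6 − 0.003Q = 74.6 + 0.1Q → Q* = 475.7282, P* = 122.1728.
At Q = 258: demand price = 123.6 − 0.003·258 = 122.826; supply price = 74.6 + 0.1·258 = 100.4.
ΔQ = 475.7282 − 258 = 217.7282; wedge = 122.826 − 100.4 = 22.426.
Deadweight loss = ½ × 217.7282 × 22.426 = €2441.39 million.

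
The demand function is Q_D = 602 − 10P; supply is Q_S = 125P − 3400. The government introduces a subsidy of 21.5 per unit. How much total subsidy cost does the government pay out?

In inverse form: demand P = 60.2 − 0.1Q, supply P = 27.2 + 0.008Q.
Competitive equilibrium: 60.2 − 0.1Q = 27.2 + 0.008Q → Q* = 305.5556, P* = 29.6444.
The subsidy lowers effective supply by 21.5: P = 5.7 + 0.008Q.
New quantity: 60.2 − 0.1Q = 5.7 + 0.008Q → Q' = 504.6296.
Total subsidy cost = 21.5 × 504.6296 = 10849.54.

10849.54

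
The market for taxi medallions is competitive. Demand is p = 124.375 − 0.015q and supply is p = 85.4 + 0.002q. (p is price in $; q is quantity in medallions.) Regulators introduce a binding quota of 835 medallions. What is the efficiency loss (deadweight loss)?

$18060.25

Competitive equilibrium: 124.375 − 0.015q = 85.4 + 0.002q → q* = 2292.6471, p* = 89.9853.
At q = 835: demand price = 124.375 − 0.015·835 = 111.85; supply price = 85.4 + 0.002·835 = 87.07.
Δq = 2292.6471 − 835 = 1457.6471; wedge = 111.85 − 87.07 = 24.78.
Deadweight loss = ½ × 1457.6471 × 24.78 = $18060.25.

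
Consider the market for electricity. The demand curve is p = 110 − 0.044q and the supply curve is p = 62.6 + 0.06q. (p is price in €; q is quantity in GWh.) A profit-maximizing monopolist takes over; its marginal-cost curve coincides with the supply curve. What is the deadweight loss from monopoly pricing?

€954.72

Competitive equilibrium: 110 − 0.044q = 62.6 + 0.06q → q* = 455.7692, p* = 89.9462.
Marginal revenue: MR = 110 − 0.088q. Set MR = MC: 110 − 0.088q = 62.6 + 0.06q → q_m = 320.2703.
Price p_m = 110 − 0.044·320.2703 = 95.9081; MC(q_m) = 62.6 + 0.06·320.2703 = 81.8162.
Competitive q* = 455.7692, so Δq = 135.4989; wedge = 95.9081 − 81.8162 = 14.0919.
Welfare loss = ½ × 135.4989 × 14.0919 = €954.72.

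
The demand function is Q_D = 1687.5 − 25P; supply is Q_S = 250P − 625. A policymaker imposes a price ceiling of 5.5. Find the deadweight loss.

In inverse form: demand P = 67.5 − 0.04Q, supply P = 2.5 + 0.004Q.
Competitive equilibrium: 67.5 − 0.04Q = 2.5 + 0.004Q → Q* = 1477.2727, P* = 8.4091.
At the ceiling P = 5.5, quantity supplied = (5.5 − 2.5)/0.004 = 750.
Willingness to pay at Q' = 750: 67.5 − 0.04·750 = 37.5.
ΔQ = 1477.2727 − 750 = 727.2727; wedge = 37.5 − 5.5 = 32.
Welfare loss = ½ × 727.2727 × 32 = 11636.36.

11636.36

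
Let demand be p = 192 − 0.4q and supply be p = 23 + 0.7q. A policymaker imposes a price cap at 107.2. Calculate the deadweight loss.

Competitive equilibrium: 192 − 0.4q = 23 + 0.7q → q* = 153.6364, p* = 130.5455.
At the ceiling p = 107.2, quantity supplied = (107.2 − 23)/0.7 = 120.2857.
Willingness to pay at q' = 120.2857: 192 − 0.4·120.2857 = 143.8857.
Δq = 153.6364 − 120.2857 = 33.3507; wedge = 143.8857 − 107.2 = 36.6857.
Deadweight loss = ½ × 33.3507 × 36.6857 = 611.75.

611.75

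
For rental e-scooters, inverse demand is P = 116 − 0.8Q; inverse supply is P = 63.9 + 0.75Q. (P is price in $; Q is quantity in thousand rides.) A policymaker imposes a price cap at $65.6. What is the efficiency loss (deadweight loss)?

$761.50 thousand

Competitive equilibrium: 116 − 0.8Q = 63.9 + 0.75Q → Q* = 33.6129, P* = 89.1097.
At the ceiling P = 65.6, quantity supplied = (65.6 − 63.9)/0.75 = 2.2667.
Willingness to pay at Q' = 2.2667: 116 − 0.8·2.2667 = 114.1866.
ΔQ = 33.6129 − 2.2667 = 31.3462; wedge = 114.1866 − 65.6 = 48.5866.
Welfare loss = ½ × 31.3462 × 48.5866 = $761.50 thousand.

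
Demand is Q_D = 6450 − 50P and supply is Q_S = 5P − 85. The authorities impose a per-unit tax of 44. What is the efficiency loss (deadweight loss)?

In inverse form: demand P = 129 − 0.02Q, supply P = 17 + 0.2Q.
Competitive equilibrium: 129 − 0.02Q = 17 + 0.2Q → Q* = 509.0909, P* = 118.8182.
With the tax, the buyer price exceeds the seller price by 44: (129 − 0.02Q) − (17 + 0.2Q) = 44 → Q' = 309.0909.
ΔQ = 509.0909 − 309.0909 = 200; the wedge equals the tax, 44.
The triangle = ½ × 200 × 44 = 4400.

4400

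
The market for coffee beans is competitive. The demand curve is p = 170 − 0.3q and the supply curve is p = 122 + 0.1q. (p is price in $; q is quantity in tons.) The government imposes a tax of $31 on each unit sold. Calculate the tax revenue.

Competitive equilibrium: 170 − 0.3q = 122 + 0.1q → q* = 120, p* = 134.
With the tax, the buyer price exceeds the seller price by 31: (170 − 0.3q) − (122 + 0.1q) = 31 → q' = 42.5.
Tax revenue = 31 × 42.5 = $1317.50.

$1317.50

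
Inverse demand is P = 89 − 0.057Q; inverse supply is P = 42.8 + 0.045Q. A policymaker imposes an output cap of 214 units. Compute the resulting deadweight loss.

Competitive equilibrium: 89 − 0.057Q = 42.8 + 0.045Q → Q* = 452.9412, P* = 63.1824.
At Q = 214: demand price = 89 − 0.057·214 = 76.802; supply price = 42.8 + 0.045·214 = 52.43.
ΔQ = 452.9412 − 214 = 238.9412; wedge = 76.802 − 52.43 = 24.372.
Deadweight loss = ½ × 238.9412 × 24.372 = 2911.74.

2911.74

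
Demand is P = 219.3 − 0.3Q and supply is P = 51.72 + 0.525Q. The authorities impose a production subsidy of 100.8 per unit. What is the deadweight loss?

6157.96

Competitive equilibrium: 219.3 − 0.3Q = 51.72 + 0.525Q → Q* = 203.1273, P* = 158.3618.
The subsidy lowers effective supply by 100.8: P = 0.525Q − 49.08.
New quantity: 219.3 − 0.3Q = 0.525Q − 49.08 → Q' = 325.3091.
Overproduction ΔQ = 325.3091 − 203.1273 = 122.1818; wedge = subsidy = 100.8.
Welfare loss = ½ × 122.1818 × 100.8 = 6157.96.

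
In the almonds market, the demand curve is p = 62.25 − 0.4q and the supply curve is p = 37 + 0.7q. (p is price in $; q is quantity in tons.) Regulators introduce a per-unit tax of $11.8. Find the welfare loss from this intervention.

$63.29

Competitive equilibrium: 62.25 − 0.4q = 37 + 0.7q → q* = 22.9545, p* = 53.0682.
With the tax, the buyer price exceeds the seller price by 11.8: (62.25 − 0.4q) − (37 + 0.7q) = 11.8 → q' = 12.2273.
Δq = 22.9545 − 12.2273 = 10.7272; the wedge equals the tax, 11.8.
The triangle = ½ × 10.7272 × 11.8 = $63.29.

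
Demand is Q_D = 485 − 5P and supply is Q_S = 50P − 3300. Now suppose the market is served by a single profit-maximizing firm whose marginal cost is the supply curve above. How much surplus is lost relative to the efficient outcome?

495.26

In inverse form: demand P = 97 − 0.2Q, supply P = 66 + 0.02Q.
Competitive equilibrium: 97 − 0.2Q = 66 + 0.02Q → Q* = 140.9091, P* = 68.8182.
Marginal revenue: MR = 97 − 0.4Q. Set MR = MC: 97 − 0.4Q = 66 + 0.02Q → Q_m = 73.8095.
Price P_m = 97 − 0.2·73.8095 = 82.2381; MC(Q_m) = 66 + 0.02·73.8095 = 67.4762.
Competitive Q* = 140.9091, so ΔQ = 67.0996; wedge = 82.2381 − 67.4762 = 14.7619.
Welfare loss = ½ × 67.0996 × 14.7619 = 495.26.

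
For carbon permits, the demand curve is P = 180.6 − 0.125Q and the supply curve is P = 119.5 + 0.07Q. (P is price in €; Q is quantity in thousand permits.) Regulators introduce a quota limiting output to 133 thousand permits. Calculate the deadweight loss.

€3170.71 thousand

Competitive equilibrium: 180.6 − 0.125Q = 119.5 + 0.07Q → Q* = 313.3333, P* = 141.4333.
At Q = 133: demand price = 180.6 − 0.125·133 = 163.975; supply price = 119.5 + 0.07·133 = 128.81.
ΔQ = 313.3333 − 133 = 180.3333; wedge = 163.975 − 128.81 = 35.165.
Welfare loss = ½ × 180.3333 × 35.165 = €3170.71 thousand.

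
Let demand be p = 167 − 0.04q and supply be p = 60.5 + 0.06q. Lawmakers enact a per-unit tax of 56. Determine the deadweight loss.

15680

Competitive equilibrium: 167 − 0.04q = 60.5 + 0.06q → q* = 1065, p* = 124.4.
With the tax, the buyer price exceeds the seller price by 56: (167 − 0.04q) − (60.5 + 0.06q) = 56 → q' = 505.
Δq = 1065 − 505 = 560; the wedge equals the tax, 56.
The triangle = ½ × 560 × 56 = 15680.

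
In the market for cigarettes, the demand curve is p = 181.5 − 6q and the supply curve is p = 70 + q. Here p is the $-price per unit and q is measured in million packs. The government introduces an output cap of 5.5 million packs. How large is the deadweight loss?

$380.64 million

Competitive equilibrium: 181.5 − 6q = 70 + q → q* = 15.9286, p* = 85.9286.
At q = 5.5: demand price = 181.5 − 6·5.5 = 148.5; supply price = 70 + 1·5.5 = 75.5.
Δq = 15.9286 − 5.5 = 10.4286; wedge = 148.5 − 75.5 = 73.
DWL = ½ × 10.4286 × 73 = $380.64 million.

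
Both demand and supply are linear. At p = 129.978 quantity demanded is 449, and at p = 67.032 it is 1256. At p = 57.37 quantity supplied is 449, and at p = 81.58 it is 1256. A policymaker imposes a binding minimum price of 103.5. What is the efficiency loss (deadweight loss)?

Demand slope = (67.032 − 129.978)/(1256 − 449) = −0.078, so p = 165 − 0.078q.
Supply slope = (81.58 − 57.37)/(1256 − 449) = 0.03, so p = 43.9 + 0.03q.
Competitive equilibrium: 165 − 0.078q = 43.9 + 0.03q → q* = 1121.2963, p* = 77.53889.
At the floor p = 103.5, quantity demanded = (165 − 103.5)/0.078 = 788.46154.
Sellers' marginal cost at q' = 788.46154: 43.9 + 0.03·788.46154 = 67.55385.
Δq = 1121.2963 − 788.46154 = 332.83476; wedge = 103.5 − 67.55385 = 35.94615.
Welfare loss = ½ × 332.83476 × 35.94615 = 5982.06.

5982.06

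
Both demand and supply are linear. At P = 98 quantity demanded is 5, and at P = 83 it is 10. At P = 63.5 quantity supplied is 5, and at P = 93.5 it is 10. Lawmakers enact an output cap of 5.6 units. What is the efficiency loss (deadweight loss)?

Demand slope = (83 − 98)/(10 − 5) = −3, so P = 113 − 3Q.
Supply slope = (93.5 − 63.5)/(10 − 5) = 6, so P = 33.5 + 6Q.
Competitive equilibrium: 113 − 3Q = 33.5 + 6Q → Q* = 8.8333, P* = 86.5.
At Q = 5.6: demand price = 113 − 3·5.6 = 96.2; supply price = 33.5 + 6·5.6 = 67.1.
ΔQ = 8.8333 − 5.6 = 3.2333; wedge = 96.2 − 67.1 = 29.1.
Deadweight loss = ½ × 3.2333 × 29.1 = 47.045.

47.045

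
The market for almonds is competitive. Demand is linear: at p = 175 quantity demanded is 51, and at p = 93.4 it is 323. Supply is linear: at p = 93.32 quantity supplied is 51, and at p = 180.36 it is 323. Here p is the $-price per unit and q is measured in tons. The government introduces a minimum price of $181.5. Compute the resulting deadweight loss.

Demand slope = (93.4 − 175)/(323 − 51) = −0.3, so p = 190.3 − 0.3q.
Supply slope = (180.36 − 93.32)/(323 − 51) = 0.32, so p = 77 + 0.32q.
Competitive equilibrium: 190.3 − 0.3q = 77 + 0.32q → q* = 182.7419, p* = 135.4774.
At the floor p = 181.5, quantity demanded = (190.3 − 181.5)/0.3 = 29.3333.
Sellers' marginal cost at q' = 29.3333: 77 + 0.32·29.3333 = 86.3867.
Δq = 182.7419 − 29.3333 = 153.4086; wedge = 181.5 − 86.3867 = 95.1133.
The triangle = ½ × 153.4086 × 95.1133 = $7295.60.

$7295.60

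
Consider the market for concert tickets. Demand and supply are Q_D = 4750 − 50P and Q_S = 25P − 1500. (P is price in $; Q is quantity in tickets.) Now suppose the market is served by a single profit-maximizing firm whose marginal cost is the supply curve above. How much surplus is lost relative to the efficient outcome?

In inverse form: demand P = 95 − 0.02Q, supply P = 60 + 0.04Q.
Competitive equilibrium: 95 − 0.02Q = 60 + 0.04Q → Q* = 583.3333, P* = 83.3333.
Marginal revenue: MR = 95 − 0.04Q. Set MR = MC: 95 − 0.04Q = 60 + 0.04Q → Q_m = 437.5.
Price P_m = 95 − 0.02·437.5 = 86.25; MC(Q_m) = 60 + 0.04·437.5 = 77.5.
Competitive Q* = 583.3333, so ΔQ = 145.8333; wedge = 86.25 − 77.5 = 8.75.
The triangle = ½ × 145.8333 × 8.75 = $638.02.

$638.02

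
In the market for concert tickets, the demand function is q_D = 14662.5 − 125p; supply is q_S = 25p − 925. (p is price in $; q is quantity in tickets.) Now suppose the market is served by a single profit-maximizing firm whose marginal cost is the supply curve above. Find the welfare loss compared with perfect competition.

In inverse form: demand p = 117.3 − 0.008q, supply p = 37 + 0.04q.
Competitive equilibrium: 117.3 − 0.008q = 37 + 0.04q → q* = 1672.91667, p* = 103.91667.
Marginal revenue: MR = 117.3 − 0.016q. Set MR = MC: 117.3 − 0.016q = 37 + 0.04q → q_m = 1433.92857.
Price p_m = 117.3 − 0.008·1433.92857 = 105.82857; MC(q_m) = 37 + 0.04·1433.92857 = 94.35714.
Competitive q* = 1672.91667, so Δq = 238.9881; wedge = 105.82857 − 94.35714 = 11.47143.
DWL = ½ × 238.9881 × 11.47143 = $1370.77.

$1370.77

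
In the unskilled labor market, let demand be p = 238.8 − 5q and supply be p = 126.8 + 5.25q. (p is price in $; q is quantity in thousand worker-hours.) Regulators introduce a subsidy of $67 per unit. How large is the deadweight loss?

$218.98 thousand

Competitive equilibrium: 238.8 − 5q = 126.8 + 5.25q → q* = 10.9268, p* = 184.1659.
The subsidy lowers effective supply by 67: p = 59.8 + 5.25q.
New quantity: 238.8 − 5q = 59.8 + 5.25q → q' = 17.4634.
Overproduction Δq = 17.4634 − 10.9268 = 6.5366; wedge = subsidy = 67.
The triangle = ½ × 6.5366 × 67 = $218.98 thousand.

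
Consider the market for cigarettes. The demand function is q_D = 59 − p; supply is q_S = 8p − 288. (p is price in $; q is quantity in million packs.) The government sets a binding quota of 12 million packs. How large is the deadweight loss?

In inverse form: demand p = 59 − q, supply p = 36 + 0.125q.
Competitive equilibrium: 59 − q = 36 + 0.125q → q* = 20.4444, p* = 38.5556.
At q = 12: demand price = 59 − 1·12 = 47; supply price = 36 + 0.125·12 = 37.5.
Δq = 20.4444 − 12 = 8.4444; wedge = 47 − 37.5 = 9.5.
DWL = ½ × 8.4444 × 9.5 = $40.11 million.

$40.11 million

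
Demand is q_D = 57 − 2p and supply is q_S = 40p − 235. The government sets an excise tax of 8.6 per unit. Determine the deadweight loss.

In inverse form: demand p = 28.5 − 0.5q, supply p = 5.875 + 0.025q.
Competitive equilibrium: 28.5 − 0.5q = 5.875 + 0.025q → q* = 43.0952, p* = 6.9524.
With the tax, the buyer price exceeds the seller price by 8.6: (28.5 − 0.5q) − (5.875 + 0.025q) = 8.6 → q' = 26.7143.
Δq = 43.0952 − 26.7143 = 16.3809; the wedge equals the tax, 8.6.
DWL = ½ × 16.3809 × 8.6 = 70.44.

70.44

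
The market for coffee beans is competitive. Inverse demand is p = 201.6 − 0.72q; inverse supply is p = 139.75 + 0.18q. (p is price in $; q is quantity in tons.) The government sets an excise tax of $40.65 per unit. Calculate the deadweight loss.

Competitive equilibrium: 201.6 − 0.72q = 139.75 + 0.18q → q* = 68.7222, p* = 152.12.
With the tax, the buyer price exceeds the seller price by 40.65: (201.6 − 0.72q) − (139.75 + 0.18q) = 40.65 → q' = 23.5556.
Δq = 68.7222 − 23.5556 = 45.1666; the wedge equals the tax, 40.65.
DWL = ½ × 45.1666 × 40.65 = $918.01.

$918.01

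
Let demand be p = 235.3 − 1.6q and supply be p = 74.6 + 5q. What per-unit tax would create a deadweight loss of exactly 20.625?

Competitive equilibrium: 235.3 − 1.6q = 74.6 + 5q → q* = 24.3485, p* = 196.3424.
A tax t gives Δq = t/6.6 and wedge t, so DWL = t²/13.2.
t²/13.2 = 20.625 → t² = 272.25 → t = 16.5.

16.5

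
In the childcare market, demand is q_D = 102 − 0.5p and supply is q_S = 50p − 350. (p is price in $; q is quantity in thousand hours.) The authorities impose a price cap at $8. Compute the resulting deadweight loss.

In inverse form: demand p = 204 − 2q, supply p = 7 + 0.02q.
Competitive equilibrium: 204 − 2q = 7 + 0.02q → q* = 97.5248, p* = 8.9505.
At the ceiling p = 8, quantity supplied = (8 − 7)/0.02 = 50.
Willingness to pay at q' = 50: 204 − 2·50 = 104.
Δq = 97.5248 − 50 = 47.5248; wedge = 104 − 8 = 96.
The triangle = ½ × 47.5248 × 96 = $2281.19 thousand.

$2281.19 thousand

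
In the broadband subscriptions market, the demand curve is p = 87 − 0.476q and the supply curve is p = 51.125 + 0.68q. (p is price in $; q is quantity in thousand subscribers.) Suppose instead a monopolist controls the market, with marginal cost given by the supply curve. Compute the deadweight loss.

Competitive equilibrium: 87 − 0.476q = 51.125 + 0.68q → q* = 31.0337, p* = 72.2279.
Marginal revenue: MR = 87 − 0.952q. Set MR = MC: 87 − 0.952q = 51.125 + 0.68q → q_m = 21.9822.
Price p_m = 87 − 0.476·21.9822 = 76.5365; MC(q_m) = 51.125 + 0.68·21.9822 = 66.0729.
Competitive q* = 31.0337, so Δq = 9.0515; wedge = 76.5365 − 66.0729 = 10.4636.
Deadweight loss = ½ × 9.0515 × 10.4636 = $47.36 thousand.

$47.36 thousand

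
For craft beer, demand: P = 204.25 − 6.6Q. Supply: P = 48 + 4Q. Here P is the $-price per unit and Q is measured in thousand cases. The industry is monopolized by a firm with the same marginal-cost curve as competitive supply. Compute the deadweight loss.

Competitive equilibrium: 204.25 − 6.6Q = 48 + 4Q → Q* = 14.74057, P* = 106.96226.
Marginal revenue: MR = 204.25 − 13.2Q. Set MR = MC: 204.25 − 13.2Q = 48 + 4Q → Q_m = 9.0843.
Price P_m = 204.25 − 6.6·9.0843 = 144.29362; MC(Q_m) = 48 + 4·9.0843 = 84.3372.
Competitive Q* = 14.74057, so ΔQ = 5.65627; wedge = 144.29362 − 84.3372 = 59.95642.
Welfare loss = ½ × 5.65627 × 59.95642 = $169.56 thousand.

$169.56 thousand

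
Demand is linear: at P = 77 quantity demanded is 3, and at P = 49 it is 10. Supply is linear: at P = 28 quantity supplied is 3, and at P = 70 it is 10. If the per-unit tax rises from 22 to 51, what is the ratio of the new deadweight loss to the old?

5.374

Demand slope = (49 − 77)/(10 − 3) = −4, so P = 89 − 4Q.
Supply slope = (70 − 28)/(10 − 3) = 6, so P = 10 + 6Q.
Competitive equilibrium: 89 − 4Q = 10 + 6Q → Q* = 7.9, P* = 57.4.
For a per-unit tax t: ΔQ = t/10, so DWL = ½·t·(t/10) = t²/20.
At t = 22: DWL = 24.2. At t = 51: DWL = 130.05.
Ratio = (51/22)² = 5.374.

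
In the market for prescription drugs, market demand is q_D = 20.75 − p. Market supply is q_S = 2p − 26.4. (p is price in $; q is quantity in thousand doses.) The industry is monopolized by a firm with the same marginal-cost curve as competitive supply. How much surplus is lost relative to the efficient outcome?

In inverse form: demand p = 20.75 − q, supply p = 13.2 + 0.5q.
Competitive equilibrium: 20.75 − q = 13.2 + 0.5q → q* = 5.0333, p* = 15.7167.
Marginal revenue: MR = 20.75 − 2q. Set MR = MC: 20.75 − 2q = 13.2 + 0.5q → q_m = 3.02.
Price p_m = 20.75 − 1·3.02 = 17.73; MC(q_m) = 13.2 + 0.5·3.02 = 14.71.
Competitive q* = 5.0333, so Δq = 2.0133; wedge = 17.73 − 14.71 = 3.02.
Deadweight loss = ½ × 2.0133 × 3.02 = $3.04 thousand.

$3.04 thousand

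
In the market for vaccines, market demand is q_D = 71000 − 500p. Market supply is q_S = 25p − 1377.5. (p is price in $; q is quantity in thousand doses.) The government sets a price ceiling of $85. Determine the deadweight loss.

In inverse form: demand p = 142 − 0.002q, supply p = 55.1 + 0.04q.
Competitive equilibrium: 142 − 0.002q = 55.1 + 0.04q → q* = 2069.0476, p* = 137.8619.
At the ceiling p = 85, quantity supplied = (85 − 55.1)/0.04 = 747.5.
Willingness to pay at q' = 747.5: 142 − 0.002·747.5 = 140.505.
Δq = 2069.0476 − 747.5 = 1321.5476; wedge = 140.505 − 85 = 55.505.
The triangle = ½ × 1321.5476 × 55.505 = $36676.25 thousand.

$36676.25 thousand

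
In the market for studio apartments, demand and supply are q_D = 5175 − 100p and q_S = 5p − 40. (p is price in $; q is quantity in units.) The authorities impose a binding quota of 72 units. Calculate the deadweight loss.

$1951.61

In inverse form: demand p = 51.75 − 0.01q, supply p = 8 + 0.2q.
Competitive equilibrium: 51.75 − 0.01q = 8 + 0.2q → q* = 208.3333, p* = 49.6667.
At q = 72: demand price = 51.75 − 0.01·72 = 51.03; supply price = 8 + 0.2·72 = 22.4.
Δq = 208.3333 − 72 = 136.3333; wedge = 51.03 − 22.4 = 28.63.
The triangle = ½ × 136.3333 × 28.63 = $1951.61.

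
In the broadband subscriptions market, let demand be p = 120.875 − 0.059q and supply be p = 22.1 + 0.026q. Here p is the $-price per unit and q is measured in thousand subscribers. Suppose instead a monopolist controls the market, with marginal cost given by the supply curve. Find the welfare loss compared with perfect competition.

$9634.39 thousand

Competitive equilibrium: 120.875 − 0.059q = 22.1 + 0.026q → q* = 1162.0588, p* = 52.3135.
Marginal revenue: MR = 120.875 − 0.118q. Set MR = MC: 120.875 − 0.118q = 22.1 + 0.026q → q_m = 685.9375.
Price p_m = 120.875 − 0.059·685.9375 = 80.4047; MC(q_m) = 22.1 + 0.026·685.9375 = 39.9344.
Competitive q* = 1162.0588, so Δq = 476.1213; wedge = 80.4047 − 39.9344 = 40.4703.
Welfare loss = ½ × 476.1213 × 40.4703 = $9634.39 thousand.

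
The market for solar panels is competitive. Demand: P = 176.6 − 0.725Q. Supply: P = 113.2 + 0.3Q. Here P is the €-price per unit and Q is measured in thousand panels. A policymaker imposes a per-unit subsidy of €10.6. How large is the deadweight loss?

€54.81 thousand

Competitive equilibrium: 176.6 − 0.725Q = 113.2 + 0.3Q → Q* = 61.8537, P* = 131.7561.
The subsidy lowers effective supply by 10.6: P = 102.6 + 0.3Q.
New quantity: 176.6 − 0.725Q = 102.6 + 0.3Q → Q' = 72.1951.
Overproduction ΔQ = 72.1951 − 61.8537 = 10.3414; wedge = subsidy = 10.6.
Welfare loss = ½ × 10.3414 × 10.6 = €54.81 thousand.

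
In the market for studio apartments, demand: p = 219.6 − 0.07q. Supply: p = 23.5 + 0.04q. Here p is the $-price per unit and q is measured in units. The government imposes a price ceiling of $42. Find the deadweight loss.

Competitive equilibrium: 219.6 − 0.07q = 23.5 + 0.04q → q* = 1782.7273, p* = 94.8091.
At the ceiling p = 42, quantity supplied = (42 − 23.5)/0.04 = 462.5.
Willingness to pay at q' = 462.5: 219.6 − 0.07·462.5 = 187.225.
Δq = 1782.7273 − 462.5 = 1320.2273; wedge = 187.225 − 42 = 145.225.
Deadweight loss = ½ × 1320.2273 × 145.225 = $95865.

$95865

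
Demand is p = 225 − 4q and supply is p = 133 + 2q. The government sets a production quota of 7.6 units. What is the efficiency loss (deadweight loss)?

179.41

Competitive equilibrium: 225 − 4q = 133 + 2q → q* = 15.3333, p* = 163.6667.
At q = 7.6: demand price = 225 − 4·7.6 = 194.6; supply price = 133 + 2·7.6 = 148.2.
Δq = 15.3333 − 7.6 = 7.7333; wedge = 194.6 − 148.2 = 46.4.
The triangle = ½ × 7.7333 × 46.4 = 179.41.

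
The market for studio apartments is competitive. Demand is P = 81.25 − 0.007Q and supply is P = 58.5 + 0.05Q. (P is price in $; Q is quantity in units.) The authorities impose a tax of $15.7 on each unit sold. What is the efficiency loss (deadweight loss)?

$2162.19

Competitive equilibrium: 81.25 − 0.007Q = 58.5 + 0.05Q → Q* = 399.1228, P* = 78.4561.
With the tax, the buyer price exceeds the seller price by 15.7: (81.25 − 0.007Q) − (58.5 + 0.05Q) = 15.7 → Q' = 123.6842.
ΔQ = 399.1228 − 123.6842 = 275.4386; the wedge equals the tax, 15.7.
DWL = ½ × 275.4386 × 15.7 = $2162.19.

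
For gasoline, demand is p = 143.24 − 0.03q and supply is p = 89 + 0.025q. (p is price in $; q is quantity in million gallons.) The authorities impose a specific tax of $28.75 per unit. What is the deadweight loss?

$7514.20 million

Competitive equilibrium: 143.24 − 0.03q = 89 + 0.025q → q* = 986.1818, p* = 113.6545.
With the tax, the buyer price exceeds the seller price by 28.75: (143.24 − 0.03q) − (89 + 0.025q) = 28.75 → q' = 463.4545.
Δq = 986.1818 − 463.4545 = 522.7273; the wedge equals the tax, 28.75.
DWL = ½ × 522.7273 × 28.75 = $7514.20 million.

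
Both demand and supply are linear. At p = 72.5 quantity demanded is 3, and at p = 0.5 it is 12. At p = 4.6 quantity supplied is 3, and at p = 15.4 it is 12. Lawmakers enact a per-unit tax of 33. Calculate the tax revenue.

Demand slope = (0.5 − 72.5)/(12 − 3) = −8, so p = 96.5 − 8q.
Supply slope = (15.4 − 4.6)/(12 − 3) = 1.2, so p = 1 + 1.2q.
Competitive equilibrium: 96.5 − 8q = 1 + 1.2q → q* = 10.38043, p* = 13.45652.
With the tax, the buyer price exceeds the seller price by 33: (96.5 − 8q) − (1 + 1.2q) = 33 → q' = 6.79348.
Tax revenue = 33 × 6.79348 = 224.18.

224.18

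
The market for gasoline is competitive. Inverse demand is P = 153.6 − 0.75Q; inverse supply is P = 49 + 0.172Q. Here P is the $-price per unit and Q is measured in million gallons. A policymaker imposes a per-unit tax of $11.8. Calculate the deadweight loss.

Competitive equilibrium: 153.6 − 0.75Q = 49 + 0.172Q → Q* = 113.449, P* = 68.5132.
With the tax, the buyer price exceeds the seller price by 11.8: (153.6 − 0.75Q) − (49 + 0.172Q) = 11.8 → Q' = 100.6508.
ΔQ = 113.449 − 100.6508 = 12.7982; the wedge equals the tax, 11.8.
Welfare loss = ½ × 12.7982 × 11.8 = $75.51 million.

$75.51 million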